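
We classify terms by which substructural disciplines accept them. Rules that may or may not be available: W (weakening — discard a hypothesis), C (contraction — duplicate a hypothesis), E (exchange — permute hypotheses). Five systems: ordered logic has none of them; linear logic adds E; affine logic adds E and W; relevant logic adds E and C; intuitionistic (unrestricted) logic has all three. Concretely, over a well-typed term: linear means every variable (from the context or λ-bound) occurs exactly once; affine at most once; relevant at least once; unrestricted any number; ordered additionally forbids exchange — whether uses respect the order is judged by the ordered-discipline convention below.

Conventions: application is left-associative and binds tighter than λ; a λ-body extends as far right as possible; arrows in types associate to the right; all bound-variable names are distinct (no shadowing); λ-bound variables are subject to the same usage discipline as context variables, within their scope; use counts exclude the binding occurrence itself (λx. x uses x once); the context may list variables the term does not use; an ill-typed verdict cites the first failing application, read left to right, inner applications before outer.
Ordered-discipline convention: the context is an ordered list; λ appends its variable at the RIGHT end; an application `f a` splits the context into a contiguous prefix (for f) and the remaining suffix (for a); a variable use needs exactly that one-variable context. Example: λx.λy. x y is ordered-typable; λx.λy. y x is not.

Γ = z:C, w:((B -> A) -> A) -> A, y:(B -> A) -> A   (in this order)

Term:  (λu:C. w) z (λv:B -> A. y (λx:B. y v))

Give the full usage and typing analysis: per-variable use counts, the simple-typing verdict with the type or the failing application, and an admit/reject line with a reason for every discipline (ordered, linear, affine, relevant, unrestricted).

variable uses: z ×1, w ×1, y ×2, u (λ-bound) ×0, v (λ-bound) ×1, x (λ-bound) ×0
use order (left to right): w, z, y, y, v
typing: the term checks, with type A
ordered: ✗, y ×2 used more than once (contraction); needs weakening: u, x unused
linear: ✗, y ×2 used more than once (contraction); needs weakening: u, x unused
affine: ✗, y ×2 used more than once (contraction)
relevant: ✗, needs weakening: u, x unused
unrestricted: ✓, type-checks (A) and nothing is barred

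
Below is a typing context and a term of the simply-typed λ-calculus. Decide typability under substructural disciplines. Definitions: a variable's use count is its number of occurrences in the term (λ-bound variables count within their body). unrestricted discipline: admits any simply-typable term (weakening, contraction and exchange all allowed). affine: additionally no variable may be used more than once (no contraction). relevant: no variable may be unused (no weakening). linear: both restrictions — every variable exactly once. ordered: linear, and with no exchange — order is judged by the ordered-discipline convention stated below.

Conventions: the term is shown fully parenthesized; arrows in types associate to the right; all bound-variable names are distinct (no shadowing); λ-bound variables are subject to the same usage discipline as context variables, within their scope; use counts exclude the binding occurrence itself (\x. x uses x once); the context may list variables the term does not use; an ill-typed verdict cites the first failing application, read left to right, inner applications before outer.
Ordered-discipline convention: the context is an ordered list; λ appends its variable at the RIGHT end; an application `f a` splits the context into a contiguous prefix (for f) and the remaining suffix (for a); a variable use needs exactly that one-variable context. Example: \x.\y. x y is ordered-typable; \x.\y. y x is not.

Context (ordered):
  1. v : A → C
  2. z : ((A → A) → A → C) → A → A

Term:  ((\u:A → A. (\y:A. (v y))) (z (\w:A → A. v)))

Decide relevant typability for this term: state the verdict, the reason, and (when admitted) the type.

no — needs weakening: u, w unused
counts: v ×2, z ×1, u [bound] ×0, y [bound] ×1, w [bound] ×0
left-to-right use order: v, y, z, v
typing: ✓ — A → C
per-discipline verdicts: ordered ✗ · linear ✗ · affine ✗ · relevant ✗ · unrestricted ✓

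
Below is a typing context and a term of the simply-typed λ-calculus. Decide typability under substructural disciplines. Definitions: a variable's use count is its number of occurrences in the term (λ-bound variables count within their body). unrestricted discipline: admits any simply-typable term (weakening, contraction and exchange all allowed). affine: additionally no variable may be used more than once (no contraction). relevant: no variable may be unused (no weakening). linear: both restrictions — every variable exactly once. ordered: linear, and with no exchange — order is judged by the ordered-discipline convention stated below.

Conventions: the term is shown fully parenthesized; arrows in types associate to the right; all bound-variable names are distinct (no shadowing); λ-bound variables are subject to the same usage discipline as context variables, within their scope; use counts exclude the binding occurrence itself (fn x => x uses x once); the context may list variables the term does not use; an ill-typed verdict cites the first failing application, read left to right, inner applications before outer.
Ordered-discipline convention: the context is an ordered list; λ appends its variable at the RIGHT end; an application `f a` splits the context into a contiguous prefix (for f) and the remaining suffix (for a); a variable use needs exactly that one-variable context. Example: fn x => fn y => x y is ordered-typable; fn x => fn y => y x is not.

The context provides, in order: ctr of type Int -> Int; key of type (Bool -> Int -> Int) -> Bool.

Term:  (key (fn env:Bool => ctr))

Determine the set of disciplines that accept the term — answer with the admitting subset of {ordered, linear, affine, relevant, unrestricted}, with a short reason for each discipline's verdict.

admitting disciplines: affine, unrestricted
use counts: ctr ×1; key ×1; env (bound) ×0
order of uses: key, ctr
typing: well-typed — term : Bool
ordered ✗ (unused: env — weakening required)
linear ✗ (unused: env — weakening required)
affine ✓ (none of ctr, key, env used more than once)
relevant ✗ (unused: env — weakening required)
unrestricted ✓ (simply typable at Bool; W, C, E all held)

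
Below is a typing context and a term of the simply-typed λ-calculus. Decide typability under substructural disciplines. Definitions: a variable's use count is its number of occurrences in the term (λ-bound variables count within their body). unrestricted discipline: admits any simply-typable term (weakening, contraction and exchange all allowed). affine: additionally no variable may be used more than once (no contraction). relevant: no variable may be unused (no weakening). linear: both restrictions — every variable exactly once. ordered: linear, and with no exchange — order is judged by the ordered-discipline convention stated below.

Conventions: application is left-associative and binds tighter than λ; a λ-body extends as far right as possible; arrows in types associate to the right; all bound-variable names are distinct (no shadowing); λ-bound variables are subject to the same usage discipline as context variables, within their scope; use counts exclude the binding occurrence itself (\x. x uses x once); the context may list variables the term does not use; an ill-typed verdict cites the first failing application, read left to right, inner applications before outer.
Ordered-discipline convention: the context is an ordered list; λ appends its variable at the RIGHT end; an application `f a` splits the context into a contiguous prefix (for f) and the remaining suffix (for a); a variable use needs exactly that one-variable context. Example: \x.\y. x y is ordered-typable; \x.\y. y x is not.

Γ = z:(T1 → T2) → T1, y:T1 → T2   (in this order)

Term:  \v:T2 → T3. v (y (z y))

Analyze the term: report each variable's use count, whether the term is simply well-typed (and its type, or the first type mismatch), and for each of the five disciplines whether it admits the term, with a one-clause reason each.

counts: z: 1; y: 2; v (bound): 1
order of uses: v, y, z, y
typing: the term checks, with type (T2 → T3) → T3
ordered: ✗ — needs contraction — y ×2
linear: ✗ — needs contraction — y ×2
affine: ✗ — needs contraction — y ×2
relevant: ✓ — every one of z, y, v appears
unrestricted: ✓ — simply typable at (T2 → T3) → T3; W, C, E all held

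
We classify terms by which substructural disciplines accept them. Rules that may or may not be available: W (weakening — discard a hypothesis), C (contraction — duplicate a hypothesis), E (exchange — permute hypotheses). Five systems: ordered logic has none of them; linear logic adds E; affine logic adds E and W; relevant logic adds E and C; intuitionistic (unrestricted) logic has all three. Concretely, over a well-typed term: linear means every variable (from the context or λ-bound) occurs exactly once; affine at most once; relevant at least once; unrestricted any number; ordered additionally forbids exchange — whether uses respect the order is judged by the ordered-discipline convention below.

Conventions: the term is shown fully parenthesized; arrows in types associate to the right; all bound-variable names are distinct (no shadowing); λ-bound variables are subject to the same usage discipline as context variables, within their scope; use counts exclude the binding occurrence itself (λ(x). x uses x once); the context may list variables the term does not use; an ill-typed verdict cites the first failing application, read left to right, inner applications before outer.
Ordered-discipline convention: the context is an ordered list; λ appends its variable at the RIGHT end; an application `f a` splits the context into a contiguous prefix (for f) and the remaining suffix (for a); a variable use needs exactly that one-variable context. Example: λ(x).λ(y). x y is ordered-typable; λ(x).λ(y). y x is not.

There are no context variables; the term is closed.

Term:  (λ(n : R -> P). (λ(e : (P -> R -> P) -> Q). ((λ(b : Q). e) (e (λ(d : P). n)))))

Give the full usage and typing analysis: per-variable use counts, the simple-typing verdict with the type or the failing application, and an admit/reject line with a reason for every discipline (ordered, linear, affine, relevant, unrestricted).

usage: n (bound) ×1; e (bound) ×2; b (bound) ×0; d (bound) ×0
left-to-right use order: e, e, n
typing: ✓ — (R -> P) -> ((P -> R -> P) -> Q) -> (P -> R -> P) -> Q
ordered ✗ (repeated use of e ×2; b, d left unused)
linear ✗ (repeated use of e ×2; b, d left unused)
affine ✗ (repeated use of e ×2)
relevant ✗ (b, d left unused)
unrestricted ✓ (well-typed at (R -> P) -> ((P -> R -> P) -> Q) -> (P -> R -> P) -> Q; no restrictions here)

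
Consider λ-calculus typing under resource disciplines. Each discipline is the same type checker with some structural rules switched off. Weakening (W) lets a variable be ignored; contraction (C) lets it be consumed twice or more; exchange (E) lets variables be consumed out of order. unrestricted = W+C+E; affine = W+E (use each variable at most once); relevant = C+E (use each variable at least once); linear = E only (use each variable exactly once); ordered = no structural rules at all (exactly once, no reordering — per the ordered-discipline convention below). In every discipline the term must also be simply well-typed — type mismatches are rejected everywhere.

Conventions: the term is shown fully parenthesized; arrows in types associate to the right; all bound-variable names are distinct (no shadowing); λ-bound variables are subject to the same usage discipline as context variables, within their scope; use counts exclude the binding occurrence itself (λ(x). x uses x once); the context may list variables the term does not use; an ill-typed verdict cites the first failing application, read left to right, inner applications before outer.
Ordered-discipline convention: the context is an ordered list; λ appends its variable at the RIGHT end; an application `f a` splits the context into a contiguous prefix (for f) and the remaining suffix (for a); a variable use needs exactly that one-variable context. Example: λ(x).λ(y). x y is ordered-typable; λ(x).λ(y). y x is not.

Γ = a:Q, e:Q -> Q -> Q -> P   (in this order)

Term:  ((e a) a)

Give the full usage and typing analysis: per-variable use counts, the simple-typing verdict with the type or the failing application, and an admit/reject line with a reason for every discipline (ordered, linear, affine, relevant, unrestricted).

usage: a: 2, e: 1
use order (left to right): e, a, a
typing: well-typed at Q -> P
ordered ✗ (needs contraction — a ×2)
linear ✗ (needs contraction — a ×2)
affine ✗ (needs contraction — a ×2)
relevant ✓ (a, e: all used, weakening unneeded)
unrestricted ✓ (typability at Q -> P is all that's needed)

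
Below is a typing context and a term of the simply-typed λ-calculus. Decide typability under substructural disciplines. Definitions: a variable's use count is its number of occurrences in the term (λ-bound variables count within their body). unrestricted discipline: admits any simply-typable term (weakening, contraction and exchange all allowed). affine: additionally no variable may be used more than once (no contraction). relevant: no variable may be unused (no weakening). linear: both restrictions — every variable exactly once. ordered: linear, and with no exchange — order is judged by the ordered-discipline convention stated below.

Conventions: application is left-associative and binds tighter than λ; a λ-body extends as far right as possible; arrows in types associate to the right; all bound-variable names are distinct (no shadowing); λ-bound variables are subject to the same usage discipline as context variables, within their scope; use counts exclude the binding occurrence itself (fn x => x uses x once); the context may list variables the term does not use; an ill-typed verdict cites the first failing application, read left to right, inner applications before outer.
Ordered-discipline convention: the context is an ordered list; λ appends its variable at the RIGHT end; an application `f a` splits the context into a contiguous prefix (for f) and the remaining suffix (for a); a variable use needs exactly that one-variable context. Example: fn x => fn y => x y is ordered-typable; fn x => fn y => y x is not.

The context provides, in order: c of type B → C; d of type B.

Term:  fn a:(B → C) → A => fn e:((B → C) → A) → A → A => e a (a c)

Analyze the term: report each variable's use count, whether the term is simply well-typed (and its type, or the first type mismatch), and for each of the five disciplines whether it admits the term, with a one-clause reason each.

counts: c: 1; d: 0; a [bound]: 2; e [bound]: 1
left-to-right use order: e, a, a, c
typing: ✓ — ((B → C) → A) → (((B → C) → A) → A → A) → A
ordered ✗ (uses contraction: a ×2; d never used (weakening))
linear ✗ (uses contraction: a ×2; d never used (weakening))
affine ✗ (uses contraction: a ×2)
relevant ✗ (d never used (weakening))
unrestricted ✓ (type-checks (((B → C) → A) → (((B → C) → A) → A → A) → A) and nothing is barred)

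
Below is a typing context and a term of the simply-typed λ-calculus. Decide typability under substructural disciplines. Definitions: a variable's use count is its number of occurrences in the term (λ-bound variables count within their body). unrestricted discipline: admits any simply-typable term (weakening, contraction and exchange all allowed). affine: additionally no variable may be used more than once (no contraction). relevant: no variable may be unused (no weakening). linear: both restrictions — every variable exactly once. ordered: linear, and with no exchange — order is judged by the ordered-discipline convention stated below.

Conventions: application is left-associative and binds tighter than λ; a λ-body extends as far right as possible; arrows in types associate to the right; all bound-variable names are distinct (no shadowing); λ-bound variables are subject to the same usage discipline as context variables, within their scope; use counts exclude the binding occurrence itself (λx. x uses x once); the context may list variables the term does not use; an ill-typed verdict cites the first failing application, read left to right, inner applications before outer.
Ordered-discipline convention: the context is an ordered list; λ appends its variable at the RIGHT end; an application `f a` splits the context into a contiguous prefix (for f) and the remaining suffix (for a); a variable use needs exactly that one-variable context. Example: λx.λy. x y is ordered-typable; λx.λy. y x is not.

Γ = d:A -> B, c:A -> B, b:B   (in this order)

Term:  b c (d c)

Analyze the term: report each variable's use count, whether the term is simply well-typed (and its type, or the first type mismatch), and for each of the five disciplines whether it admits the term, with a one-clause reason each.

use counts: d=1; c=2; b=1
uses in reading order: b, c, d, c
typing: ill-typed: non-arrow in function slot: B
ordered: ✗ — the type mismatch rejects it
linear: ✗ — not simply typable
affine: ✗ — fails simple typing
relevant: ✗ — a type mismatch blocks all five
unrestricted: ✗ — the type mismatch rejects it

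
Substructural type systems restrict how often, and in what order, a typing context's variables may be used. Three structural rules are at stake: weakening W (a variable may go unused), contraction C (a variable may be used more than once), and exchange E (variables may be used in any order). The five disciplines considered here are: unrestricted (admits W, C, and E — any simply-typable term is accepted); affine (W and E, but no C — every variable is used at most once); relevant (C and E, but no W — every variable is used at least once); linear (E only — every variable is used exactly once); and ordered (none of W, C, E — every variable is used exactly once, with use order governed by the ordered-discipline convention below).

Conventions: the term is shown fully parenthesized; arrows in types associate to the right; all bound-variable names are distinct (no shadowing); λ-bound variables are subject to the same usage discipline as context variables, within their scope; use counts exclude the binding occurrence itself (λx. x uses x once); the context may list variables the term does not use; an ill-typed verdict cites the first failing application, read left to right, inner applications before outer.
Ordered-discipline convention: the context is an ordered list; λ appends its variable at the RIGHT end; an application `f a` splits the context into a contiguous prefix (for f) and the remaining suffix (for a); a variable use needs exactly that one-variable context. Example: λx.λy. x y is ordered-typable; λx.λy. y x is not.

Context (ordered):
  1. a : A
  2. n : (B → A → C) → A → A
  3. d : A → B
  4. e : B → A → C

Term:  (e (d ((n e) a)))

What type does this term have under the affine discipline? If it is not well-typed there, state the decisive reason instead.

not well-typed under affine — e ×2 used more than once (contraction)
variable uses: a ×1; n ×1; d ×1; e ×2
use order (left to right): e, d, n, e, a
typing: well-typed — term : A → C
per-discipline verdicts: ordered ✗, linear ✗, affine ✗, relevant ✓, unrestricted ✓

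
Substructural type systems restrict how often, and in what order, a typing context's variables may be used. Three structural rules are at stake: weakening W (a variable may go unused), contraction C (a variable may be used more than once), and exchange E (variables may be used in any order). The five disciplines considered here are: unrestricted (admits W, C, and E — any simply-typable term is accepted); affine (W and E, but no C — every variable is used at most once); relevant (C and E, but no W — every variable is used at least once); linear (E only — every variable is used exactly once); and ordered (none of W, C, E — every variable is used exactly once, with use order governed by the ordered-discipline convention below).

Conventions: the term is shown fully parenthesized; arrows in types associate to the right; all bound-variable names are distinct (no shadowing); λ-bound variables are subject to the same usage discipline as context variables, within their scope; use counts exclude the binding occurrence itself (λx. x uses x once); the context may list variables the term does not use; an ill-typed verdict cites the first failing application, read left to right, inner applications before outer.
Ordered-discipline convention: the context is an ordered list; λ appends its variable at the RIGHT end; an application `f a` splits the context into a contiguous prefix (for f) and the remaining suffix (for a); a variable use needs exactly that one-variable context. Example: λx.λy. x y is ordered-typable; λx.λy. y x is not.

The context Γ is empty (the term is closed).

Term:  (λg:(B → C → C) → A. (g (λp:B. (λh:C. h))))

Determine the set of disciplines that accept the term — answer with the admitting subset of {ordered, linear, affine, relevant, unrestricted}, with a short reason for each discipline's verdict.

accepted by: affine, unrestricted
usage: g (bound): 1; p (bound): 0; h (bound): 1
use order (left to right): g, h
typing: the term checks, with type ((B → C → C) → A) → A
ordered: ✗, needs weakening: p unused
linear: ✗, needs weakening: p unused
affine: ✓, at most one use each (g, p, h)
relevant: ✗, needs weakening: p unused
unrestricted: ✓, simply typable at ((B → C → C) → A) → A; W, C, E all held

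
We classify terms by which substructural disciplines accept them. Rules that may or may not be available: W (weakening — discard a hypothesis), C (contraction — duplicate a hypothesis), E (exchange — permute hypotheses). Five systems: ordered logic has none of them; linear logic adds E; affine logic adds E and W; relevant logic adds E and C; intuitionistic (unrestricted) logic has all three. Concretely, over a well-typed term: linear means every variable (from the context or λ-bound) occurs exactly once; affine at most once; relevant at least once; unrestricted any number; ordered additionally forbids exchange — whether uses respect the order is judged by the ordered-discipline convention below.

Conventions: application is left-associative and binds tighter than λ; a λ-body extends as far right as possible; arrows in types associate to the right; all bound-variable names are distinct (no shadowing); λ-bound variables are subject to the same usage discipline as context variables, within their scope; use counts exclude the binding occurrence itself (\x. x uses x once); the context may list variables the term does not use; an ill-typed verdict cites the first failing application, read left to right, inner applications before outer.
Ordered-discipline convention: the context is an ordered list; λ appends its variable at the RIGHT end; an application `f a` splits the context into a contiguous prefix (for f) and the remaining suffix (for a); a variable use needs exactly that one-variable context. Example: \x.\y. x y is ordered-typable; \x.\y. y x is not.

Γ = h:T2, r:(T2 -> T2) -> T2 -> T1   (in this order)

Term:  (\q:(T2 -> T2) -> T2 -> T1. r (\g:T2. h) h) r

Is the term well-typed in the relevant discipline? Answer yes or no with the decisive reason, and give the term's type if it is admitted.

no — unused: q, g — weakening required
usage: h ×2; r ×2; q (λ-bound) ×0; g (λ-bound) ×0
use order (left to right): r, h, h, r
typing: well-typed at T1
per-discipline verdicts: ordered ✗ · linear ✗ · affine ✗ · relevant ✗ · unrestricted ✓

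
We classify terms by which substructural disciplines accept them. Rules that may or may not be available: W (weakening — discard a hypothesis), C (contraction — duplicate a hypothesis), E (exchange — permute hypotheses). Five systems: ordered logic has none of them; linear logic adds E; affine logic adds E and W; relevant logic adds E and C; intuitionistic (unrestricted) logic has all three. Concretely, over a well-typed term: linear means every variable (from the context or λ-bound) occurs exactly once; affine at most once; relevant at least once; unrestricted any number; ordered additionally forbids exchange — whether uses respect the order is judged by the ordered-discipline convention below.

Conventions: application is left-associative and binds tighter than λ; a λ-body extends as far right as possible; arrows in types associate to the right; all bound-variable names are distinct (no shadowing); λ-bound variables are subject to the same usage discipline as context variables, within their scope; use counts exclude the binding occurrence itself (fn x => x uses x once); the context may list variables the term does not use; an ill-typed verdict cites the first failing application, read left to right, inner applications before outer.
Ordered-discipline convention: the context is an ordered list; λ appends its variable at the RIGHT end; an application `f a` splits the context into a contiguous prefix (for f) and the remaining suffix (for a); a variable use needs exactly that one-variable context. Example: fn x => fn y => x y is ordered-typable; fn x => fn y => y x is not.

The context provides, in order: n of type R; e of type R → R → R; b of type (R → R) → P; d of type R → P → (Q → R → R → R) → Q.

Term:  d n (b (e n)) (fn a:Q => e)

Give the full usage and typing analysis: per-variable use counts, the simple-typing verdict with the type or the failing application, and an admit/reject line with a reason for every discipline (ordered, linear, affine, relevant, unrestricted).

variable uses: n: 2; e: 2; b: 1; d: 1; a [bound]: 0
order of uses: d, n, b, e, n, e
typing: well-typed at Q
ordered: ✗ — needs contraction — n ×2, e ×2; a left unused
linear: ✗ — needs contraction — n ×2, e ×2; a left unused
affine: ✗ — needs contraction — n ×2, e ×2
relevant: ✗ — a left unused
unrestricted: ✓ — simply typable at Q; W, C, E all held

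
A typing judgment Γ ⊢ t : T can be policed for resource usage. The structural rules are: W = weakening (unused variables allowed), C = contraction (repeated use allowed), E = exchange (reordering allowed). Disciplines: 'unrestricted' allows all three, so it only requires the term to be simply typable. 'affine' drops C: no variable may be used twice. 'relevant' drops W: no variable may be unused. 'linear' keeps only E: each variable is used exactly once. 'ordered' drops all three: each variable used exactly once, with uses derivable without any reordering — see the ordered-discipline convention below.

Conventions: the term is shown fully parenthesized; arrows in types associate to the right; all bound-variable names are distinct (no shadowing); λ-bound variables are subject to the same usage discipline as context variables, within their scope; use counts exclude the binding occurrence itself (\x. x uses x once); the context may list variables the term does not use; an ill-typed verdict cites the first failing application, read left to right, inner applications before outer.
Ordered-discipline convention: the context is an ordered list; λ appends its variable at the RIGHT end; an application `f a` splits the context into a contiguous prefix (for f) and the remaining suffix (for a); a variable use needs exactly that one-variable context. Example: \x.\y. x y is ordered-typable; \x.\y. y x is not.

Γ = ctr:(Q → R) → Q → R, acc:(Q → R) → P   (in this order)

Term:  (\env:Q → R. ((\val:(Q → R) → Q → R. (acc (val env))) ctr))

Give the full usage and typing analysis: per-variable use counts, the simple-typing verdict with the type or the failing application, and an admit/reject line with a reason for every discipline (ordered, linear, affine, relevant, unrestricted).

variable uses: ctr: 1; acc: 1; env (bound): 1; val (bound): 1
order of uses: acc, val, env, ctr
typing: ✓ — (Q → R) → P
ordered: ✗ — no ordered split (uses run acc, val, env, ctr)
linear: ✓ — each of ctr, acc, env, val used exactly once
affine: ✓ — none of ctr, acc, env, val used more than once
relevant: ✓ — ctr, acc, env, val: all used, weakening unneeded
unrestricted: ✓ — typability at (Q → R) → P is all that's needed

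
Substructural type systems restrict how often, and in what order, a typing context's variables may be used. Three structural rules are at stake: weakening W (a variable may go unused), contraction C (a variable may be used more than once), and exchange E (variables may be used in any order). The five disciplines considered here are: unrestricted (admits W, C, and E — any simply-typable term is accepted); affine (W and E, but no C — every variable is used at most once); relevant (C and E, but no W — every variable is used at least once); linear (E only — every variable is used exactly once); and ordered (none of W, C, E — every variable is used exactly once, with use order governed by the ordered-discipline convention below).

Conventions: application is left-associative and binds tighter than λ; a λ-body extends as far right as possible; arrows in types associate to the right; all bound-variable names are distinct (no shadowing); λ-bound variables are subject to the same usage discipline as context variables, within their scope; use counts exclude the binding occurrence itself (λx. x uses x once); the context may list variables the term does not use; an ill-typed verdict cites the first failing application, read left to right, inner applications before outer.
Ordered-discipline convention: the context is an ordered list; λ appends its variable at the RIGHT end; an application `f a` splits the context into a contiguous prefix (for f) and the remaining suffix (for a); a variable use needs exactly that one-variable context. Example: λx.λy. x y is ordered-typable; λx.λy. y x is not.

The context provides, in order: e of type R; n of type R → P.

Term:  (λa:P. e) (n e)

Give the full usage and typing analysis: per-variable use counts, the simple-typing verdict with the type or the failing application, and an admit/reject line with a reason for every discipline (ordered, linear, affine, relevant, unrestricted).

use counts: e: 2×; n: 1×; a (bound): 0×
uses in reading order: e, n, e
typing: well-typed — term : R
ordered: ✗, uses contraction: e ×2; needs weakening: a unused
linear: ✗, uses contraction: e ×2; needs weakening: a unused
affine: ✗, uses contraction: e ×2
relevant: ✗, needs weakening: a unused
unrestricted: ✓, well-typed at R; no restrictions here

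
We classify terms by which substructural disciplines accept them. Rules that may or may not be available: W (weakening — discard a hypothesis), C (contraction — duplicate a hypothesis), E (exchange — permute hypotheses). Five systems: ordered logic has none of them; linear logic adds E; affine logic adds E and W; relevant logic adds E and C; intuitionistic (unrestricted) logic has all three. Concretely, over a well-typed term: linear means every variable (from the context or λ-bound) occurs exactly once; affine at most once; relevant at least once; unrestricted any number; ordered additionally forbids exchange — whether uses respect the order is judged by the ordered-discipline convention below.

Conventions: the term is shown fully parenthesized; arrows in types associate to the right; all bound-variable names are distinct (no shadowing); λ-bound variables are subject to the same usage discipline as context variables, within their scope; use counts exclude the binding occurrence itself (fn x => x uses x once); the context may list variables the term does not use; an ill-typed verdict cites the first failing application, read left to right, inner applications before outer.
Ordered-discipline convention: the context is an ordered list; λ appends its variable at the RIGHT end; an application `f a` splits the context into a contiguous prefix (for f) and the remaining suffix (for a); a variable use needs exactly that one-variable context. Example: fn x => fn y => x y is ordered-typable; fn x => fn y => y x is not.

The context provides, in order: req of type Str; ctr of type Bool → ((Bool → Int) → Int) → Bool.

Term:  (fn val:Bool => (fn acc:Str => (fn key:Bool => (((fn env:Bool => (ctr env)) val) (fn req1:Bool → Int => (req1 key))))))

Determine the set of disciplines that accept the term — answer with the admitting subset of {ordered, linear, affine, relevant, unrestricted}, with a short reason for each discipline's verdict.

admitting disciplines: affine, unrestricted
usage: req ×0, ctr ×1, val (λ-bound) ×1, acc (λ-bound) ×0, key (λ-bound) ×1, env (λ-bound) ×1, req1 (λ-bound) ×1
uses in reading order: ctr, env, val, req1, key
typing: well-typed at Bool → Str → Bool → Bool
ordered ✗ (needs weakening: req, acc unused)
linear ✗ (needs weakening: req, acc unused)
affine ✓ (req, ctr, val, acc, key, env, req1: no repeats, contraction unneeded)
relevant ✗ (needs weakening: req, acc unused)
unrestricted ✓ (type-checks (Bool → Str → Bool → Bool) and nothing is barred)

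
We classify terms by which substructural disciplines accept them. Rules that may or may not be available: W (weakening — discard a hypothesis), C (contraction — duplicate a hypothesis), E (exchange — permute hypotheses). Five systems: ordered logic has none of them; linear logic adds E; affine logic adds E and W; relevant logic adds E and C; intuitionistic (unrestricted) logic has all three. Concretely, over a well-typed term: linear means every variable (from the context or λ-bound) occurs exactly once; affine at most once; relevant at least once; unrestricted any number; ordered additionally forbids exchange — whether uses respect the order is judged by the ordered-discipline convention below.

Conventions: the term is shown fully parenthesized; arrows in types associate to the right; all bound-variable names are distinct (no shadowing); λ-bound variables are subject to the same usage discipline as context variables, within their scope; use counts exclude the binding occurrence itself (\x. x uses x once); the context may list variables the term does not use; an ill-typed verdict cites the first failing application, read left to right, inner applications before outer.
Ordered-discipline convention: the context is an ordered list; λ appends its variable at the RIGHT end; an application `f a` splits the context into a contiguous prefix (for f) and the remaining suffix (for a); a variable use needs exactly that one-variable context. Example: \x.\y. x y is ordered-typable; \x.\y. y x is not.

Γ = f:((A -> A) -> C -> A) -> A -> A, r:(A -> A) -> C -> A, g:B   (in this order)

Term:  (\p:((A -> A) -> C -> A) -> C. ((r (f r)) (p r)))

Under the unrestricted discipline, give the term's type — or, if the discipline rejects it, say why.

term : (((A -> A) -> C -> A) -> C) -> A
use counts: f: 1; r: 3; g: 0; p (λ-bound): 1
use order (left to right): r, f, r, p, r
typing: ✓ — (((A -> A) -> C -> A) -> C) -> A
all disciplines: ordered ✗ | linear ✗ | affine ✗ | relevant ✗ | unrestricted ✓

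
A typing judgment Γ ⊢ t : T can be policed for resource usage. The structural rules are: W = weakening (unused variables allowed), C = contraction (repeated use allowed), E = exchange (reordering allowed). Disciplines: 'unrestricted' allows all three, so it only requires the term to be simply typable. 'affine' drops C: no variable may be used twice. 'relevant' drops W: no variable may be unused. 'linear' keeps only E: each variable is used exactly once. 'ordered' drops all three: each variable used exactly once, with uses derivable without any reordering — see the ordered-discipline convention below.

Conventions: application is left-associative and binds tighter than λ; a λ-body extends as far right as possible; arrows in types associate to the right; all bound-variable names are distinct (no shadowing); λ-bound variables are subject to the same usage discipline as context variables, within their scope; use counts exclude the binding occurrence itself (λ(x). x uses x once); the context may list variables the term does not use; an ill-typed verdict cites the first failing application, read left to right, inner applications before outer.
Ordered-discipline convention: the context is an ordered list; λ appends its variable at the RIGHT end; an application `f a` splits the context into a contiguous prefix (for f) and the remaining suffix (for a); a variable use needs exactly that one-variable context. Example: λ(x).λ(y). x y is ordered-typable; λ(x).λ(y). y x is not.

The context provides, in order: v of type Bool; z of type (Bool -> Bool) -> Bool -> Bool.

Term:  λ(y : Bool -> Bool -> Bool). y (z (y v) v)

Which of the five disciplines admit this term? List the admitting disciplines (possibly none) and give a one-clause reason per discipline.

admitted in: relevant, unrestricted
variable uses: v=2, z=1, y [bound]=2
use order (left to right): y, z, y, v, v
typing: the term checks, with type (Bool -> Bool -> Bool) -> Bool -> Bool
ordered ✗ (needs contraction — v ×2, y ×2)
linear ✗ (needs contraction — v ×2, y ×2)
affine ✗ (needs contraction — v ×2, y ×2)
relevant ✓ (at least one use each (v, z, y))
unrestricted ✓ (typability at (Bool -> Bool -> Bool) -> Bool -> Bool is all that's needed)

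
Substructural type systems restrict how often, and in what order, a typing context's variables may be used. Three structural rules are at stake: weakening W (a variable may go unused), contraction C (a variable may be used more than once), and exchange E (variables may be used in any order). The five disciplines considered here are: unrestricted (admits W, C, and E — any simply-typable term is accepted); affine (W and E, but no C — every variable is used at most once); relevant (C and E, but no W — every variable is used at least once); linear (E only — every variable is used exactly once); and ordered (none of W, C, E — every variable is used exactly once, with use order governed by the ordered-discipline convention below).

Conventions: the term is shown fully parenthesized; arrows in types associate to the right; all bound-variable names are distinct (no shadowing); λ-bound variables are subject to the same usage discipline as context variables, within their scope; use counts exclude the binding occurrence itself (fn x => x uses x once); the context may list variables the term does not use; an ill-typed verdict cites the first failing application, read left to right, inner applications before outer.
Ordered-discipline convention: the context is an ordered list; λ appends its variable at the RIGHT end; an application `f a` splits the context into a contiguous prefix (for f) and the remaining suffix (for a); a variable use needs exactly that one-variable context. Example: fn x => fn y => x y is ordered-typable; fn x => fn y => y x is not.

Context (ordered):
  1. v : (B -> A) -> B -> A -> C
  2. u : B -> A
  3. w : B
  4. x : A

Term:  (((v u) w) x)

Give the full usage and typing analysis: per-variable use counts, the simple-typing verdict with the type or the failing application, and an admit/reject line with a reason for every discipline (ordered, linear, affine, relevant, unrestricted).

counts: v: 1×, u: 1×, w: 1×, x: 1×
uses in reading order: v, u, w, x
typing: well-typed — term : C
ordered: ✓, v, u, w, x: once each, no exchange needed
linear: ✓, each of v, u, w, x used exactly once
affine: ✓, at most one use each (v, u, w, x)
relevant: ✓, at least one use each (v, u, w, x)
unrestricted: ✓, well-typed at C; no restrictions here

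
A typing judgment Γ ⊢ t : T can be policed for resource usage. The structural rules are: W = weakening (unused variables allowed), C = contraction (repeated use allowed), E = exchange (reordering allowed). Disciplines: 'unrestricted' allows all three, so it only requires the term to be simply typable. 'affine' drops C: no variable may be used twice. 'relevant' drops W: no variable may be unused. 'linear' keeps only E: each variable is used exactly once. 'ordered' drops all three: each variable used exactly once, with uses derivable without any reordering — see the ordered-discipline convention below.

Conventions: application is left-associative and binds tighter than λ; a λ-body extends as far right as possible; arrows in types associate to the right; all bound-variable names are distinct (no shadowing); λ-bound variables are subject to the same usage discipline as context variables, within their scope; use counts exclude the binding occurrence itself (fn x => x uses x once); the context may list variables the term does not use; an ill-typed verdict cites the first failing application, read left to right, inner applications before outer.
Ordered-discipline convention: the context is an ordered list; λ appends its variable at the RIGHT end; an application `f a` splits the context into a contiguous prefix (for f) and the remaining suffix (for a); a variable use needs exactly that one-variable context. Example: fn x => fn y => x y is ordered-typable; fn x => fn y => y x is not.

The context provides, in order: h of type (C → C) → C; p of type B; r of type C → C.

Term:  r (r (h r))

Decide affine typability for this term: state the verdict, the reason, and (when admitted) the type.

no — repeated use of r ×3
variable uses: h ×1; p ×0; r ×3
left-to-right use order: r, r, h, r
typing: well-typed at C
per-discipline verdicts: ordered ✗; linear ✗; affine ✗; relevant ✗; unrestricted ✓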